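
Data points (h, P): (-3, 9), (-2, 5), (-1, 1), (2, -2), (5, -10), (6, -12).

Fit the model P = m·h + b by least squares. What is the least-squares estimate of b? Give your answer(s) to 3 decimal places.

Compute the Gram sums: Σh·h = 79, Σh = 7, Σ1 = 6.
And Σh·P = -164, ΣP = -9.
Determinant 79·6 − 7² = 425.
m = ((-164)·6 − 7·(-9))/425 = -921/425; b = (79·(-9) − 7·(-164))/425 = 437/425.

b = 1.028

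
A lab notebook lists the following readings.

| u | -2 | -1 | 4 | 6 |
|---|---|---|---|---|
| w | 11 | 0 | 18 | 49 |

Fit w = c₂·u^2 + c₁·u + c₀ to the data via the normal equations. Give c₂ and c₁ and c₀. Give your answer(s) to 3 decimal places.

c₂ = 1.878, c₁ = -2.550, c₀ = -2.799

From the data, Σu^2·u^2 = 1569, Σu^2·u = 271, Σu^2 = 57, Σu·u = 57, Σu = 7, Σ1 = 4.
Moment sums: Σu^2·w = 2096, Σu·w = 344, Σw = 78.
Inverting the 3×3 Gram matrix, [c₂, c₁, c₀]ᵀ = [4261/2269, -5785/2269, -6350/2269]ᵀ.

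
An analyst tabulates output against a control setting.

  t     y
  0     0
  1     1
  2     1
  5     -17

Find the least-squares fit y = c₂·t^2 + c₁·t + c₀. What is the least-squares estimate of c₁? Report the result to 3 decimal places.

Compute the Gram sums: Σt^2·t^2 = 642, Σt^2·t = 134, Σt^2 = 30, Σt·t = 30, Σt = 8, Σ1 = 4.
For Aᵀy: Σt^2·y = -420, Σt·y = -82, Σy = -15.
AᵀA·[c₂, c₁, c₀]ᵀ = Aᵀy becomes [[642, 134, 30]; [134, 30, 8]; [30, 8, 4]]·[c₂, c₁, c₀]ᵀ = [-420, -82, -15]ᵀ.
Solving the 3×3 system (Gaussian elimination) gives c₂ = -457/362, c₁ = 1071/362, c₀ = -36/181.

c₁ = 2.959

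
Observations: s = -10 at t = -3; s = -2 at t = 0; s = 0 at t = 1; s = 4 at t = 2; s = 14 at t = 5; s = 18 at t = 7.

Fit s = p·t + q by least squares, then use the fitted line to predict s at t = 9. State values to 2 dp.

ŝ = 24.34

Entries of XᵀX: Σt·t = 88, Σt = 12, Σ1 = 6.
For Xᵀs: Σt·s = 234, Σs = 24.
XᵀX·[p, q]ᵀ = Xᵀs becomes [[88, 12]; [12, 6]]·[p, q]ᵀ = [234, 24]ᵀ.
Eliminating q: 6·(row 1) − 12·(row 2) gives 384·p = 6·234 − 12·24 = 1116, so p = 93/32.
Then q = (24 − 12·(93/32))/6 = -29/16.
At t = 9: ŝ = (93/32)·(9) + (-29/16)·(1) = 779/32.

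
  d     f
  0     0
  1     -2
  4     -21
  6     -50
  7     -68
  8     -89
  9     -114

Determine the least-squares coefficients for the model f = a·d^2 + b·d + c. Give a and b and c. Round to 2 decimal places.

a = -1.47, b = 0.61, c = -0.45

The normal system XᵀX·[a, b, c]ᵀ = Xᵀf is [[14611, 1865, 247]; [1865, 247, 35]; [247, 35, 7]]·[a, b, c]ᵀ = [-20400, -2600, -344]ᵀ.
Solving the 3×3 system (Gaussian elimination) gives a = -7864/5361, b = 9860/16083, c = -7204/16083.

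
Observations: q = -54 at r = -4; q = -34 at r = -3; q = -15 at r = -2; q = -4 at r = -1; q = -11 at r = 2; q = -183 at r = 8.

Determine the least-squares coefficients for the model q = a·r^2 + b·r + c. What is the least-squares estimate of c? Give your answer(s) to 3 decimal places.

Forming MᵀM = [[4466, 420, 98]; [420, 98, 0]; [98, 0, 6]] and Mᵀq = [-12990, -1134, -301]ᵀ gives MᵀM·[a, b, c]ᵀ = Mᵀq.
Row-reducing yields a = -9641/3196, b = 15177/11186, c = -2863/3196.

c = -0.896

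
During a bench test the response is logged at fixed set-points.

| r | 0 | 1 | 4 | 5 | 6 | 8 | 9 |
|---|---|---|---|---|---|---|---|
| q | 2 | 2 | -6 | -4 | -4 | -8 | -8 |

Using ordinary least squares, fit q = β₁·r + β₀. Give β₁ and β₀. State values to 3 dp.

β₁ = -1.178, β₀ = 1.839

XᵀX·[β₁, β₀]ᵀ = Xᵀq reads: 223·β₁ + 33·β₀ = -202;  33·β₁ + 7·β₀ = -26.
Δ = 223·7 − 33² = 472.
β₁ = ((-202)·7 − 33·(-26))/472 = -139/118; β₀ = (223·(-26) − 33·(-202))/472 = 217/118.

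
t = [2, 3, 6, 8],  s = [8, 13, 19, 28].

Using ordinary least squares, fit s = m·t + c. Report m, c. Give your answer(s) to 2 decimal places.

m = 3.08, c = 2.38

With design matrix M, MᵀM = [[113, 19]; [19, 4]] and Mᵀs = [393, 68]ᵀ.
Determinant 113·4 − 19² = 91.
m = (393·4 − 19·68)/91 = 40/13; c = (113·68 − 19·393)/91 = 31/13.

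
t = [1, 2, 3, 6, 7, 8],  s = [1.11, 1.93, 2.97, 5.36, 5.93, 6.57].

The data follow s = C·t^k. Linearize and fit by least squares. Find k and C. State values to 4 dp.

Let Y = ln s. Fitting Y = k·ln t + ln C by least squares:
Sums: Σln t = 7.6089, Σ(ln t)² = 13.0084, Σln s = 7.1919, Σln t·ln s = 12.0383.
Normal system: [[13.0084, 7.6089]; [7.6089, 6]]·[k, ln C]ᵀ = [12.0383, 7.1919]ᵀ.
Slope k = (n·Σln t·ln s − Σln t·Σln s)/(n·Σ(ln t)² − (Σln t)²) = (6·12.0383 − 7.6089·7.1919)/20.1558 = 0.86860; ln C = (Σln s − k·Σln t)/n = 0.09715, so C = exp(0.09715) = 1.10202.

k = 0.8686, C = 1.1020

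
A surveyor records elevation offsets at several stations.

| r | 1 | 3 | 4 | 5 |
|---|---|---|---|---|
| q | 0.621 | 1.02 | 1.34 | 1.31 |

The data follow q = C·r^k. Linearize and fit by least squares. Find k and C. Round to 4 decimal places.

k = 0.4931, C = 0.6199

Linearized form: ln q = k·ln r + ln C. From the 4 transformed points,
AᵀA = [[5.7191, 4.0943]; [4.0943, 4]], rhs = [0.8621, 0.1061]ᵀ  (here Σln r = 4.0943, Σ(ln r)² = 5.7191, Σln q = 0.1061, Σln r·ln q = 0.8621).
Δ = 5.7191·4 − (4.0943)² = 6.1125; k = (0.8621·4 − 4.0943·0.1061)/6.1125 = 0.49308, ln C = (5.7191·0.1061 − 4.0943·0.8621)/6.1125 = -0.47819, so C = exp(-0.47819) = 0.61990.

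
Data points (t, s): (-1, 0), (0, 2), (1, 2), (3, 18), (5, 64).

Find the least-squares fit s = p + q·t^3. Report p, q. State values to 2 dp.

p = 1.98, q = 0.50

Forming AᵀA = [[5, 152]; [152, 16356]] and Aᵀs = [86, 8488]ᵀ gives AᵀA·[p, q]ᵀ = Aᵀs.
Eliminating q: 16356·(row 1) − 152·(row 2) gives 58676·p = 16356·86 − 152·8488 = 116440, so p = 29110/14669.
Then q = (8488 − 152·(29110/14669))/16356 = 7342/14669.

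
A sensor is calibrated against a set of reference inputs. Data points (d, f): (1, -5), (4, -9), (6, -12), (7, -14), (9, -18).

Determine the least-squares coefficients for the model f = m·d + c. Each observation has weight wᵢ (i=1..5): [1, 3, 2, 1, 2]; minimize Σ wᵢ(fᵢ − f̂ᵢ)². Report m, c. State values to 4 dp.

Sums needed: Σwᵢ·d·d = 332, Σwᵢ·d = 50, Σwᵢ·1 = 9.
And Σwᵢ·d·f = -679, Σwᵢ·f = -106.
det = 332·9 − 50² = 488.
m = ((-679)·9 − 50·(-106))/488 = -811/488; c = (332·(-106) − 50·(-679))/488 = -621/244.

m = -1.6619, c = -2.5451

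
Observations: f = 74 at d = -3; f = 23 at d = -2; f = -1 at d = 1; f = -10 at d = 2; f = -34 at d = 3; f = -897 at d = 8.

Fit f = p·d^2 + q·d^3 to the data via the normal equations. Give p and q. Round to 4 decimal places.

From the data, Σd^2·d^2 = 4291, Σd^2·d^3 = 32769, Σd^3·d^3 = 263731.
Right-hand side: Σd^2·f = -56997, Σd^3·f = -462445.
So XᵀX·[p, q]ᵀ = Xᵀf: [[4291, 32769]; [32769, 263731]]·[p, q]ᵀ = [-56997, -462445]ᵀ.
Determinant 4291·263731 − 32769² = 57862360.
p = ((-56997)·263731 − 32769·(-462445))/57862360 = 60992199/28931180; q = (4291·(-462445) − 32769·(-56997))/57862360 = -58308401/28931180.

p = 2.1082, q = -2.0154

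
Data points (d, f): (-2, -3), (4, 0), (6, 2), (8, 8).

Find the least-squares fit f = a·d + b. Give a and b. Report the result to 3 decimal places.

From the data, Σd·d = 120, Σd = 16, Σ1 = 4.
Moment sums: Σd·f = 82, Σf = 7.
AᵀA·[a, b]ᵀ = Aᵀf becomes [[120, 16]; [16, 4]]·[a, b]ᵀ = [82, 7]ᵀ.
Determinant 120·4 − 16² = 224.
a = (82·4 − 16·7)/224 = 27/28; b = (120·7 − 16·82)/224 = -59/28.

a = 0.964, b = -2.107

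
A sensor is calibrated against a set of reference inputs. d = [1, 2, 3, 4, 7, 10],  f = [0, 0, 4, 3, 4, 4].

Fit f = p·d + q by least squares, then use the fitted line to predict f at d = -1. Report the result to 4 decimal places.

f̂ = 0.1565

Entries of MᵀM: Σd·d = 179, Σd = 27, Σ1 = 6.
Moment sums: Σd·f = 92, Σf = 15.
So MᵀM·[p, q]ᵀ = Mᵀf: [[179, 27]; [27, 6]]·[p, q]ᵀ = [92, 15]ᵀ.
Determinant 179·6 − 27² = 345.
p = (92·6 − 27·15)/345 = 49/115; q = (179·15 − 27·92)/345 = 67/115.
At d = -1: f̂ = (49/115)·(-1) + (67/115)·(1) = 18/115.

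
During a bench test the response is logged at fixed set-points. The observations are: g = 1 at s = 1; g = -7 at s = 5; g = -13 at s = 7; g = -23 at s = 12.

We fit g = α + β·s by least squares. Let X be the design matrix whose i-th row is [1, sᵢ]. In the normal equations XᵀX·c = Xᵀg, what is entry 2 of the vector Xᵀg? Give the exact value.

Entry 2 ↔ basis s, so (Xᵀg)_{2} = Σᵢ (s)·gᵢ = (1)·(1) + (5)·(-7) + (7)·(-13) + (12)·(-23) = -401.

-401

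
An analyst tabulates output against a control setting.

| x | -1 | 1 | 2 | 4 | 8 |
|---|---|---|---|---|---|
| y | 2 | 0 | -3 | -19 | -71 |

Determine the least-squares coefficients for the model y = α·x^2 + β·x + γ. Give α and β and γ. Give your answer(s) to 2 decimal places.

α = -1.02, β = -1.04, γ = 2.18

The normal equations are: 4370·α + 584·β + 86·γ = -4858;  584·α + 86·β + 14·γ = -652;  86·α + 14·β + 5·γ = -91.
(Σx^2·x^2 = 4370, Σx^2·x = 584, Σx^2 = 86, Σx·x = 86, Σx = 14, Σ1 = 5, Σx^2·y = -4858, Σx·y = -652, Σy = -91.)
Inverting the 3×3 Gram matrix, [α, β, γ]ᵀ = [-190/187, -229/221, 5293/2431]ᵀ.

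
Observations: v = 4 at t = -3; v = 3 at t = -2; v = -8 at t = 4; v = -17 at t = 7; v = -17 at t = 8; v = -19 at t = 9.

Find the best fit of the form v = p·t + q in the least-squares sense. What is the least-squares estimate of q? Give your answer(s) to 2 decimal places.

Normal-equation sums: Σt·t = 223, Σt = 23, Σ1 = 6.
And Σt·v = -476, Σv = -54.
Normal equations: [[223, 23]; [23, 6]]·[p, q]ᵀ = [-476, -54]ᵀ.
Eliminating q: 6·(row 1) − 23·(row 2) gives 809·p = 6·(-476) − 23·(-54) = -1614, so p = -1614/809.
Then q = ((-54) − 23·(-1614/809))/6 = -1094/809.

q = -1.35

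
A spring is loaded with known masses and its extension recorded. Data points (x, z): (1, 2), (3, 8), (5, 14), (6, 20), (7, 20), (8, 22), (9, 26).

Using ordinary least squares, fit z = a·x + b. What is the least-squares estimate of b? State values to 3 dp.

b = -0.581

AᵀA·[a, b]ᵀ = Aᵀz reads: 265·a + 39·b = 766;  39·a + 7·b = 112.
(Σx·x = 265, Σx = 39, Σ1 = 7, Σx·z = 766, Σz = 112.)
Eliminating b: 7·(row 1) − 39·(row 2) gives 334·a = 7·766 − 39·112 = 994, so a = 497/167.
Then b = (112 − 39·(497/167))/7 = -97/167.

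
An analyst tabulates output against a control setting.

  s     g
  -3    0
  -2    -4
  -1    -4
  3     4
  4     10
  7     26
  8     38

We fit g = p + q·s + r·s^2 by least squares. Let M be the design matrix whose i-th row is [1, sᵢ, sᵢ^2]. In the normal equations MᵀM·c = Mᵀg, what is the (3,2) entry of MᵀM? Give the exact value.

910

Row 3 ↔ basis s^2, column 2 ↔ basis s, so (MᵀM)_{3,2} = Σᵢ (s^2)·(s) = (9)·(-3) + (4)·(-2) + (1)·(-1) + (9)·(3) + (16)·(4) + (49)·(7) + (64)·(8) = 910.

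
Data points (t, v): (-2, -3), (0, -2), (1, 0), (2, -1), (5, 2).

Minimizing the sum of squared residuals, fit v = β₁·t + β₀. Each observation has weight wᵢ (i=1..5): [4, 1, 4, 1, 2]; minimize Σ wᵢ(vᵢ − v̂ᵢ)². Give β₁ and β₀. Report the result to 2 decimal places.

β₁ = 0.72, β₀ = -1.40

Sums needed: Σwᵢ·t·t = 74, Σwᵢ·t = 8, Σwᵢ·1 = 12.
Moment sums: Σwᵢ·t·v = 42, Σwᵢ·v = -11.
So MᵀWM·[β₁, β₀]ᵀ = MᵀWv: [[74, 8]; [8, 12]]·[β₁, β₀]ᵀ = [42, -11]ᵀ.
det = 74·12 − 8² = 824.
β₁ = (42·12 − 8·(-11))/824 = 74/103; β₀ = (74·(-11) − 8·42)/824 = -575/412.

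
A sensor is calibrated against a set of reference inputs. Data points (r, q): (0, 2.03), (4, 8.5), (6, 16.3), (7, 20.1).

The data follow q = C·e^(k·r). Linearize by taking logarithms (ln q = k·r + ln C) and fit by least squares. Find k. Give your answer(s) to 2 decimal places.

k = 0.33

Taking logs, ln q = k·r + ln C, so regress ln q on r.
Sums: Σr = 17.0000, Σ(r)² = 101.0000, Σln q = 8.6400, Σr·ln q = 46.3123.
Normal system: [[101.0000, 17.0000]; [17.0000, 4]]·[k, ln C]ᵀ = [46.3123, 8.6400]ᵀ.
Δ = 101.0000·4 − (17.0000)² = 115.0000; k = (46.3123·4 − 17.0000·8.6400)/115.0000 = 0.33365, ln C = (101.0000·8.6400 − 17.0000·46.3123)/115.0000 = 0.74200.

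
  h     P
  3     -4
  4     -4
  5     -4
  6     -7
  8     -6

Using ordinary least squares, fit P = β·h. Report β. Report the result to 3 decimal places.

From the data, Σh·h = 150.
Right-hand side: Σh·P = -138.
Normal equations: [[150]]·[β]ᵀ = [-138]ᵀ.
Hence β = -138 / 150 ≈ -0.92.

β = -0.920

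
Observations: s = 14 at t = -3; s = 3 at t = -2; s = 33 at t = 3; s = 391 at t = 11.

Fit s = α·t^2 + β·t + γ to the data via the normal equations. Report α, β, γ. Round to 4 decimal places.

With design matrix A, AᵀA = [[14819, 1323, 143]; [1323, 143, 9]; [143, 9, 4]] and Aᵀs = [47746, 4352, 441]ᵀ.
Solving the 3×3 system (Gaussian elimination) gives α = 280813/94501, β = 296014/94501, γ = -286361/94501.

α = 2.9715, β = 3.1324, γ = -3.0302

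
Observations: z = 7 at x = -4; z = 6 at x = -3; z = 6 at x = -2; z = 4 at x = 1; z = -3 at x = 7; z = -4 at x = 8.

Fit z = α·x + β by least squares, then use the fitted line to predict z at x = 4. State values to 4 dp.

ẑ = 0.0260

Sums needed: Σx·x = 143, Σx = 7, Σ1 = 6.
And Σx·z = -107, Σz = 16.
So AᵀA·[α, β]ᵀ = Aᵀz: [[143, 7]; [7, 6]]·[α, β]ᵀ = [-107, 16]ᵀ.
Eliminating β: 6·(row 1) − 7·(row 2) gives 809·α = 6·(-107) − 7·16 = -754, so α = -754/809.
Then β = (16 − 7·(-754/809))/6 = 3037/809.
At x = 4: ẑ = (-754/809)·(4) + (3037/809)·(1) = 21/809.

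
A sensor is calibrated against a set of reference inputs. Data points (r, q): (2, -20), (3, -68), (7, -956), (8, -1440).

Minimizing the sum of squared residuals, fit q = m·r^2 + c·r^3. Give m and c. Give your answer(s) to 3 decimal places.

m = 1.335, c = -2.979

XᵀX·[m, c]ᵀ = Xᵀq reads: 6594·m + 49850·c = -139696;  49850·m + 380586·c = -1067184.
Eliminating c: 380586·(row 1) − 49850·(row 2) gives 24561584·m = 380586·(-139696) − 49850·(-1067184) = 32780544, so m = 2048784/1535099.
Then c = ((-1067184) − 49850·(2048784/1535099))/380586 = -4572856/1535099.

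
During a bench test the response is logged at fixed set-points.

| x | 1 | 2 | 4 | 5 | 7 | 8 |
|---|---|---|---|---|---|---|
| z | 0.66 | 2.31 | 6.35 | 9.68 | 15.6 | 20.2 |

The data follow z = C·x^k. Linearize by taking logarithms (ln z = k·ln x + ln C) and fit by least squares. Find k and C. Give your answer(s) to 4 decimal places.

k = 1.6196, C = 0.6929

With ln zᵢ as the transformed response and ln xᵢ as the regressor:
XᵀX = [[13.1032, 7.7142]; [7.7142, 6]], rhs = [18.3924, 10.2932]ᵀ  (here Σln x = 7.7142, Σ(ln x)² = 13.1032, Σln z = 10.2932, Σln x·ln z = 18.3924).
Slope k = (n·Σln x·ln z − Σln x·Σln z)/(n·Σ(ln x)² − (Σln x)²) = (6·18.3924 − 7.7142·10.2932)/19.1098 = 1.61961; ln C = (Σln z − k·Σln x)/n = -0.36681, so C = exp(-0.36681) = 0.69294.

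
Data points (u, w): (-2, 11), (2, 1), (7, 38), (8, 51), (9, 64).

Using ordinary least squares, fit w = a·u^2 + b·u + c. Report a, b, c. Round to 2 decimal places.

a = 1.02, b = -2.17, c = 2.23

Forming MᵀM = [[13090, 1584, 202]; [1584, 202, 24]; [202, 24, 5]] and Mᵀw = [10358, 1230, 165]ᵀ gives MᵀM·[a, b, c]ᵀ = Mᵀw.
Inverting the 3×3 Gram matrix, [a, b, c]ᵀ = [64198/62959, -136719/62959, 140299/62959]ᵀ.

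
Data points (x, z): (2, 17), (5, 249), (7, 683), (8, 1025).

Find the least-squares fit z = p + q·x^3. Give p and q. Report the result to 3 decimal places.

p = -0.272, q = 1.999

Normal-equation sums: Σ1 = 4, Σx^3 = 988, Σx^3·x^3 = 395482.
Right-hand side: Σz = 1974, Σx^3·z = 790330.
So MᵀM·[p, q]ᵀ = Mᵀz: [[4, 988]; [988, 395482]]·[p, q]ᵀ = [1974, 790330]ᵀ.
Δ = 4·395482 − 988² = 605784.
p = (1974·395482 − 988·790330)/605784 = -41143/151446; q = (4·790330 − 988·1974)/605784 = 151376/75723.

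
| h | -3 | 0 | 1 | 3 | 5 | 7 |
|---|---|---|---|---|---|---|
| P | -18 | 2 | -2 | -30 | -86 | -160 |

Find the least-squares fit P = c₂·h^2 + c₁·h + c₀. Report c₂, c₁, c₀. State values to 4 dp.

c₂ = -3.0183, c₁ = -2.2149, c₀ = 2.5829

Setting ∂/∂c₂ … = 0 gives: 3189·c₂ + 469·c₁ + 93·c₀ = -10424;  469·c₂ + 93·c₁ + 13·c₀ = -1588;  93·c₂ + 13·c₁ + 6·c₀ = -294.
(Σh^2·h^2 = 3189, Σh^2·h = 469, Σh^2 = 93, Σh·h = 93, Σh = 13, Σ1 = 6, Σh^2·P = -10424, Σh·P = -1588, ΣP = -294.)
Solving the 3×3 system (Gaussian elimination) gives c₂ = -188977/62610, c₁ = -9245/4174, c₀ = 80858/31305.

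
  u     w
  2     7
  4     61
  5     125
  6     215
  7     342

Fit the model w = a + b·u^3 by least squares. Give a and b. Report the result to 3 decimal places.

a = -1.521, b = 1.002

Entries of AᵀA: Σ1 = 5, Σu^3 = 756, Σu^3·u^3 = 184090.
Right-hand side: Σw = 750, Σu^3·w = 183331.
Determinant 5·184090 − 756² = 348914.
a = (750·184090 − 756·183331)/348914 = -265368/174457; b = (5·183331 − 756·750)/348914 = 349655/348914.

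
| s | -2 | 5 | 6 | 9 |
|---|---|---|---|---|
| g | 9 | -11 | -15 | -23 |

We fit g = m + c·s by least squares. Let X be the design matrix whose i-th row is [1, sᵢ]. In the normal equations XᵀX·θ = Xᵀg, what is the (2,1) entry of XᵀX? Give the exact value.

Row 2 ↔ basis s, column 1 ↔ basis 1, so (XᵀX)_{2,1} = Σᵢ s = (-2)·(1) + (5)·(1) + (6)·(1) + (9)·(1) = 18.

18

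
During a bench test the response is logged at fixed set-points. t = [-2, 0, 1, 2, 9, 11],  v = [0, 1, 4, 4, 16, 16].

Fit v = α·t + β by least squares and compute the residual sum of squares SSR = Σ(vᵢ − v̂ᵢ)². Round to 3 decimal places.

From the data, Σt·t = 211, Σt = 21, Σ1 = 6.
Moment sums: Σt·v = 332, Σv = 41.
So AᵀA·[α, β]ᵀ = Aᵀv: [[211, 21]; [21, 6]]·[α, β]ᵀ = [332, 41]ᵀ.
Eliminating β: 6·(row 1) − 21·(row 2) gives 825·α = 6·332 − 21·41 = 1131, so α = 377/275.
Then β = (41 − 21·(377/275))/6 = 1679/825.
Residuals: 53/75, -854/825, 98/165, -641/825, 122/75, -184/165; SSR = 5294/825.

SSR = 6.417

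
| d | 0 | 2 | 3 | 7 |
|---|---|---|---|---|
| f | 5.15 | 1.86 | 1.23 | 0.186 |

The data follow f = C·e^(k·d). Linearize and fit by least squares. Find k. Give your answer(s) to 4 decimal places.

k = -0.4718

With ln fᵢ as the transformed response and dᵢ as the regressor:
Σd = 12.0000, Σ(d)² = 62.0000, Σln f = 0.7846, Σd·ln f = -9.9119.
Equations: 62.0000·k + 12.0000·ln C = -9.9119;  12.0000·k + 4·ln C = 0.7846.
Δ = 62.0000·4 − (12.0000)² = 104.0000; k = (-9.9119·4 − 12.0000·0.7846)/104.0000 = -0.47175, ln C = (62.0000·0.7846 − 12.0000·-9.9119)/104.0000 = 1.61141.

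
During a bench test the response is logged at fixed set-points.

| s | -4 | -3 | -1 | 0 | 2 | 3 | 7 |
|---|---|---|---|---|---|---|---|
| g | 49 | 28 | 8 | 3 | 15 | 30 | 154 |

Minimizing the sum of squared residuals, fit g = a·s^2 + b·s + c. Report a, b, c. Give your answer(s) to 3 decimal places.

a = 3.015, b = 0.413, c = 2.864

The normal system AᵀA·[a, b, c]ᵀ = Aᵀg is [[2836, 286, 88]; [286, 88, 4]; [88, 4, 7]]·[a, b, c]ᵀ = [8920, 910, 287]ᵀ.
Inverting the 3×3 Gram matrix, [a, b, c]ᵀ = [6521/2163, 7438/18025, 154867/54075]ᵀ.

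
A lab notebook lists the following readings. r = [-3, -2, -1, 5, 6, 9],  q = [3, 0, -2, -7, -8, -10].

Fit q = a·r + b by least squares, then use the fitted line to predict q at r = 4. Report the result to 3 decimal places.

q̂ = -5.676

Entries of MᵀM: Σr·r = 156, Σr = 14, Σ1 = 6.
And Σr·q = -180, Σq = -24.
MᵀM·[a, b]ᵀ = Mᵀq becomes [[156, 14]; [14, 6]]·[a, b]ᵀ = [-180, -24]ᵀ.
Determinant 156·6 − 14² = 740.
a = ((-180)·6 − 14·(-24))/740 = -186/185; b = (156·(-24) − 14·(-180))/740 = -306/185.
At r = 4: q̂ = (-186/185)·(4) + (-306/185)·(1) = -210/37.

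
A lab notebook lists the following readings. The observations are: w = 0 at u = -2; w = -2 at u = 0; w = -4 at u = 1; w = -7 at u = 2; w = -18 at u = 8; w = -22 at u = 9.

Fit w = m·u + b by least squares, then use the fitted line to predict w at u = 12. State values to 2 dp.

Setting ∂/∂m … = 0 gives: 154·m + 18·b = -360;  18·m + 6·b = -53.
Determinant 154·6 − 18² = 600.
m = ((-360)·6 − 18·(-53))/600 = -201/100; b = (154·(-53) − 18·(-360))/600 = -841/300.
At u = 12: ŵ = (-201/100)·(12) + (-841/300)·(1) = -8077/300.

ŵ = -26.92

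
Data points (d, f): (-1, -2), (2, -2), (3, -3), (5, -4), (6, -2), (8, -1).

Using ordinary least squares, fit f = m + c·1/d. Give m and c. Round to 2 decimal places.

Compute the Gram sums: Σ1 = 6, Σ1/d = 13/40, Σ1/d·1/d = 20801/14400.
Moment sums: Σf = -14, Σ1/d·f = -151/120.
Normal equations: [[6, 13/40]; [13/40, 20801/14400]]·[m, c]ᵀ = [-14, -151/120]ᵀ.
Determinant 6·(20801/14400) − (13/40)² = 8219/960.
m = ((-14)·(20801/14400) − (13/40)·(-151/120))/(8219/960) = -57065/24657; c = (6·(-151/120) − (13/40)·(-14))/(8219/960) = -2880/8219.

m = -2.31, c = -0.35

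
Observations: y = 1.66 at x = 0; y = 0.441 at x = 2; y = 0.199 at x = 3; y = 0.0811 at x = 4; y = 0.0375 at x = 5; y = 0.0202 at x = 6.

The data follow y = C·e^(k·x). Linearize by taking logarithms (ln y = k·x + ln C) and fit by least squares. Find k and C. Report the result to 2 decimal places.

Let Y = ln y. Fitting Y = k·x + ln C by least squares:
Sums: Σx = 20.0000, Σ(x)² = 90.0000, Σln y = -11.6239, Σx·ln y = -56.3586.
Normal system: [[90.0000, 20.0000]; [20.0000, 6]]·[k, ln C]ᵀ = [-56.3586, -11.6239]ᵀ.
Solving (det = 140.0000): k = -0.75481, ln C = 0.57872, so C = exp(0.57872) = 1.78375.

k = -0.75, C = 1.78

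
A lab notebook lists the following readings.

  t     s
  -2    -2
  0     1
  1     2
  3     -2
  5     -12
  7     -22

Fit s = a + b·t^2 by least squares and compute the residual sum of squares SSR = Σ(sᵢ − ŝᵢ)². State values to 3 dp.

SSR = 6.072

Compute the Gram sums: Σ1 = 6, Σt^2 = 88, Σt^2·t^2 = 3124.
For Xᵀs: Σs = -35, Σt^2·s = -1402.
So XᵀX·[a, b]ᵀ = Xᵀs: [[6, 88]; [88, 3124]]·[a, b]ᵀ = [-35, -1402]ᵀ.
Eliminating b: 3124·(row 1) − 88·(row 2) gives 11000·a = 3124·(-35) − 88·(-1402) = 14036, so a = 319/250.
Then b = ((-1402) − 88·(319/250))/3124 = -1333/2750.
Residuals: -3677/2750, -69/250, 1662/1375, 1494/1375, -1592/1375, 654/1375; SSR = 16699/2750.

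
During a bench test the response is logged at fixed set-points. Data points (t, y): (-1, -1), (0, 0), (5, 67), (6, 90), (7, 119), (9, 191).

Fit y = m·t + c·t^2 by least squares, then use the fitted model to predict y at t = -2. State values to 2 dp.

ŷ = 1.94

Entries of AᵀA: Σt·t = 192, Σt·t^2 = 1412, Σt^2·t^2 = 10884.
Right-hand side: Σt·y = 3428, Σt^2·y = 26216.
Determinant 192·10884 − 1412² = 95984.
m = (3428·10884 − 1412·26216)/95984 = 18335/5999; c = (192·26216 − 1412·3428)/95984 = 12071/5999.
At t = -2: ŷ = (18335/5999)·(-2) + (12071/5999)·(4) = 11614/5999.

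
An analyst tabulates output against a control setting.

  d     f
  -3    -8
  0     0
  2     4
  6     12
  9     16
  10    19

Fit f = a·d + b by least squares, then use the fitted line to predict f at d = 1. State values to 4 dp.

f̂ = 1.2114

With design matrix M, MᵀM = [[230, 24]; [24, 6]] and Mᵀf = [438, 43]ᵀ.
Eliminating b: 6·(row 1) − 24·(row 2) gives 804·a = 6·438 − 24·43 = 1596, so a = 133/67.
Then b = (43 − 24·(133/67))/6 = -311/402.
At d = 1: f̂ = (133/67)·(1) + (-311/402)·(1) = 487/402.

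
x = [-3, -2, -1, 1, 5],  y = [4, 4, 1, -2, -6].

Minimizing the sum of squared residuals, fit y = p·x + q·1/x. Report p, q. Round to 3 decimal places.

Normal-equation sums: Σx·x = 40, Σx·1/x = 5, Σ1/x·1/x = 2161/900.
And Σx·y = -53, Σ1/x·y = -113/15.
Δ = 40·(2161/900) − 5² = 3197/45.
p = ((-53)·(2161/900) − 5·(-113/15))/(3197/45) = -80633/63940; q = (40·(-113/15) − 5·(-53))/(3197/45) = -1635/3197.

p = -1.261, q = -0.511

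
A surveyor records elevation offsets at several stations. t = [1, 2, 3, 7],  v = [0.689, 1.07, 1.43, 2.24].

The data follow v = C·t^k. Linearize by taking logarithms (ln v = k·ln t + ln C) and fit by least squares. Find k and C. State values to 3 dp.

With ln vᵢ as the transformed response and ln tᵢ as the regressor:
Σln t = 3.7377, Σ(ln t)² = 5.4740, Σln v = 0.8593, Σln t·ln v = 2.0092.
Equations: 5.4740·k + 3.7377·ln C = 2.0092;  3.7377·k + 4·ln C = 0.8593.
Slope k = (n·Σln t·ln v − Σln t·Σln v)/(n·Σ(ln t)² − (Σln t)²) = (4·2.0092 − 3.7377·0.8593)/7.9257 = 0.60877; ln C = (Σln v − k·Σln t)/n = -0.35402, so C = exp(-0.35402) = 0.70186.

k = 0.609, C = 0.702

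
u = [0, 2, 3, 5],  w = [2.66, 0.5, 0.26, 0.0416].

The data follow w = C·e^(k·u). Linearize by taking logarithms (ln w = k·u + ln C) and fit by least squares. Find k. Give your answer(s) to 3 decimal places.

k = -0.825

With ln wᵢ as the transformed response and uᵢ as the regressor:
Σu = 10.0000, Σ(u)² = 38.0000, Σln w = -4.2415, Σu·ln w = -21.3258.
Equations: 38.0000·k + 10.0000·ln C = -21.3258;  10.0000·k + 4·ln C = -4.2415.
Δ = 38.0000·4 − (10.0000)² = 52.0000; k = (-21.3258·4 − 10.0000·-4.2415)/52.0000 = -0.82476, ln C = (38.0000·-4.2415 − 10.0000·-21.3258)/52.0000 = 1.00152.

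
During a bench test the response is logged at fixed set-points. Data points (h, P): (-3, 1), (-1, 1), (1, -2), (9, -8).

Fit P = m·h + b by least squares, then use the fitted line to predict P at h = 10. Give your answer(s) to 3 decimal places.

P̂ = -8.759

The normal equations are: 92·m + 6·b = -78;  6·m + 4·b = -8.
Δ = 92·4 − 6² = 332.
m = ((-78)·4 − 6·(-8))/332 = -66/83; b = (92·(-8) − 6·(-78))/332 = -67/83.
At h = 10: P̂ = (-66/83)·(10) + (-67/83)·(1) = -727/83.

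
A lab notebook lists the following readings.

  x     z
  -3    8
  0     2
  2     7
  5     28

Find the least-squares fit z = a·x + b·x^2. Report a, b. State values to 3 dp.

Entries of AᵀA: Σx·x = 38, Σx·x^2 = 106, Σx^2·x^2 = 722.
And Σx·z = 130, Σx^2·z = 800.
AᵀA·[a, b]ᵀ = Aᵀz becomes [[38, 106]; [106, 722]]·[a, b]ᵀ = [130, 800]ᵀ.
Eliminating b: 722·(row 1) − 106·(row 2) gives 16200·a = 722·130 − 106·800 = 9060, so a = 151/270.
Then b = (800 − 106·(151/270))/722 = 277/270.

a = 0.559, b = 1.026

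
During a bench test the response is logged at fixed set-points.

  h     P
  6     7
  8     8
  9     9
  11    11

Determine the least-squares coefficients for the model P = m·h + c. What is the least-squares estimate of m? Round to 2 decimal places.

Entries of XᵀX: Σh·h = 302, Σh = 34, Σ1 = 4.
Moment sums: Σh·P = 308, ΣP = 35.
So XᵀX·[m, c]ᵀ = XᵀP: [[302, 34]; [34, 4]]·[m, c]ᵀ = [308, 35]ᵀ.
Δ = 302·4 − 34² = 52.
m = (308·4 − 34·35)/52 = 21/26; c = (302·35 − 34·308)/52 = 49/26.

m = 0.81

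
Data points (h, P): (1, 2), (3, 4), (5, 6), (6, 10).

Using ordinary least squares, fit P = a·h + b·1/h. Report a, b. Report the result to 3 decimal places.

Normal-equation sums: Σh·h = 71, Σh·1/h = 4, Σ1/h·1/h = 1061/900.
For MᵀP: Σh·P = 104, Σ1/h·P = 31/5.
So MᵀM·[a, b]ᵀ = MᵀP: [[71, 4]; [4, 1061/900]]·[a, b]ᵀ = [104, 31/5]ᵀ.
Eliminating b: (1061/900)·(row 1) − 4·(row 2) gives (60931/900)·a = (1061/900)·104 − 4·(31/5) = 22006/225, so a = 88024/60931.
Then b = ((31/5) − 4·(88024/60931))/(1061/900) = 21780/60931.

a = 1.445, b = 0.357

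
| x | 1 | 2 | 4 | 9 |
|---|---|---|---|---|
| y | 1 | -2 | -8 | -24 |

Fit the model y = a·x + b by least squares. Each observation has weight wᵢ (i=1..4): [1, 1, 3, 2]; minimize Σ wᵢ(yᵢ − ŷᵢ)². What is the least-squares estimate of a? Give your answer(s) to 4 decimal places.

a = -3.1442

Compute the Gram sums: Σwᵢ·x·x = 215, Σwᵢ·x = 33, Σwᵢ·1 = 7.
Moment sums: Σwᵢ·x·y = -531, Σwᵢ·y = -73.
AᵀWA·[a, b]ᵀ = AᵀWy becomes [[215, 33]; [33, 7]]·[a, b]ᵀ = [-531, -73]ᵀ.
Eliminating b: 7·(row 1) − 33·(row 2) gives 416·a = 7·(-531) − 33·(-73) = -1308, so a = -327/104.
Then b = ((-73) − 33·(-327/104))/7 = 457/104.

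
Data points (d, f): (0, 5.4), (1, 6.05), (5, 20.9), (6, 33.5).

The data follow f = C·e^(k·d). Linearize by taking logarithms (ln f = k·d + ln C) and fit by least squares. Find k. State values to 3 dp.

k = 0.306

With ln fᵢ as the transformed response and dᵢ as the regressor:
XᵀX = [[62.0000, 12.0000]; [12.0000, 4]], rhs = [38.0681, 10.0378]ᵀ  (here Σd = 12.0000, Σ(d)² = 62.0000, Σln f = 10.0378, Σd·ln f = 38.0681).
Solving (det = 104.0000): k = 0.30595, ln C = 1.59157.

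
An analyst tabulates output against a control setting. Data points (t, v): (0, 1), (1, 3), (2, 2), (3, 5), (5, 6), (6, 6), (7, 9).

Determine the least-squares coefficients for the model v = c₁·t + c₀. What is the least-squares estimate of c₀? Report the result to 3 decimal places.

From the data, Σt·t = 124, Σt = 24, Σ1 = 7.
For Aᵀv: Σt·v = 151, Σv = 32.
Eliminating c₀: 7·(row 1) − 24·(row 2) gives 292·c₁ = 7·151 − 24·32 = 289, so c₁ = 289/292.
Then c₀ = (32 − 24·(289/292))/7 = 86/73.

c₀ = 1.178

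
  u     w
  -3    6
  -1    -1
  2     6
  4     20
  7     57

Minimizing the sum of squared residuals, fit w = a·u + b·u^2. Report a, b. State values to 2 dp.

a = 1.05, b = 1.01

Compute the Gram sums: Σu·u = 79, Σu·u^2 = 387, Σu^2·u^2 = 2755.
And Σu·w = 474, Σu^2·w = 3190.
XᵀX·[a, b]ᵀ = Xᵀw becomes [[79, 387]; [387, 2755]]·[a, b]ᵀ = [474, 3190]ᵀ.
Determinant 79·2755 − 387² = 67876.
a = (474·2755 − 387·3190)/67876 = 17835/16969; b = (79·3190 − 387·474)/67876 = 17143/16969.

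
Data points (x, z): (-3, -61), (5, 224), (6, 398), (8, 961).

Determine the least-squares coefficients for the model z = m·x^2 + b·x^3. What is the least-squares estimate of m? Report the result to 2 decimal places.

Sums needed: Σx^2·x^2 = 6098, Σx^2·x^3 = 43426, Σx^3·x^3 = 325154.
And Σx^2·z = 80883, Σx^3·z = 607647.
AᵀA·[m, b]ᵀ = Aᵀz becomes [[6098, 43426]; [43426, 325154]]·[m, b]ᵀ = [80883, 607647]ᵀ.
det = 6098·325154 − 43426² = 96971616.
m = (80883·325154 − 43426·607647)/96971616 = -3676985/4040484; b = (6098·607647 − 43426·80883)/96971616 = 8041927/4040484.

m = -0.91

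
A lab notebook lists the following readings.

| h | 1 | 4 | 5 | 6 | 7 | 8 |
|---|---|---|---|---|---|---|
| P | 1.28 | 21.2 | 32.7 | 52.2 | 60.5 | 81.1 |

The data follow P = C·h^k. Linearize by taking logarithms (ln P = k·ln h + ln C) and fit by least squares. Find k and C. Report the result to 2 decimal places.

Let Y = ln P. Fitting Y = k·ln h + ln C by least squares:
Σln h = 8.8128, Σ(ln h)² = 15.8331, Σln P = 19.2416, Σln h·ln P = 34.0570.
Normal system: [[15.8331, 8.8128]; [8.8128, 6]]·[k, ln C]ᵀ = [34.0570, 19.2416]ᵀ.
Solving (det = 17.3327): k = 2.00593, ln C = 0.26062, so C = exp(0.26062) = 1.29773.

k = 2.01, C = 1.30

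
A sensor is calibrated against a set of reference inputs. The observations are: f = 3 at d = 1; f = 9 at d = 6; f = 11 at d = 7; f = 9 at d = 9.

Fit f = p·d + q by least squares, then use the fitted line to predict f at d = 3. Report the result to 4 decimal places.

f̂ = 5.5468

MᵀM·[p, q]ᵀ = Mᵀf reads: 167·p + 23·q = 215;  23·p + 4·q = 32.
Eliminating q: 4·(row 1) − 23·(row 2) gives 139·p = 4·215 − 23·32 = 124, so p = 124/139.
Then q = (32 − 23·(124/139))/4 = 399/139.
At d = 3: f̂ = (124/139)·(3) + (399/139)·(1) = 771/139.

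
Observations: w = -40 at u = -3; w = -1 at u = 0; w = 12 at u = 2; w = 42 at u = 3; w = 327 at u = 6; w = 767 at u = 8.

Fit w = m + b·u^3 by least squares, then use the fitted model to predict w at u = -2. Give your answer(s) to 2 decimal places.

ŵ = -11.38

Entries of MᵀM: Σ1 = 6, Σu^3 = 736, Σu^3·u^3 = 310322.
And Σw = 1107, Σu^3·w = 465646.
Eliminating b: 310322·(row 1) − 736·(row 2) gives 1320236·m = 310322·1107 − 736·465646 = 810998, so m = 405499/660118.
Then b = (465646 − 736·(405499/660118))/310322 = 494781/330059.
At u = -2: ŵ = (405499/660118)·(1) + (494781/330059)·(-8) = -7510997/660118.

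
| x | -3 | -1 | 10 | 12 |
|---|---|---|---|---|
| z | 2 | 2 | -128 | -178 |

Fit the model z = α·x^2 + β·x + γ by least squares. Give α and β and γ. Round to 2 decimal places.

α = -0.96, β = -3.28, γ = 0.33

The normal equations are: 30818·α + 2700·β + 254·γ = -38412;  2700·α + 254·β + 18·γ = -3424;  254·α + 18·β + 4·γ = -302.
Row-reducing yields α = -25/26, β = -14765/4498, γ = 1481/4498.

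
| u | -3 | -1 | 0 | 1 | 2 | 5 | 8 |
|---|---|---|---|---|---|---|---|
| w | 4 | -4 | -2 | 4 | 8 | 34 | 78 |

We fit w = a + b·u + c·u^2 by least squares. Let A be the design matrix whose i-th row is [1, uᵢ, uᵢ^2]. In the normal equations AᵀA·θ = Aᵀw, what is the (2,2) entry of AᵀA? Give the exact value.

Row 2 ↔ basis u, column 2 ↔ basis u, so (AᵀA)_{2,2} = Σᵢ (u)·(u) = (-3)·(-3) + (-1)·(-1) + (0)·(0) + (1)·(1) + (2)·(2) + (5)·(5) + (8)·(8) = 104.

104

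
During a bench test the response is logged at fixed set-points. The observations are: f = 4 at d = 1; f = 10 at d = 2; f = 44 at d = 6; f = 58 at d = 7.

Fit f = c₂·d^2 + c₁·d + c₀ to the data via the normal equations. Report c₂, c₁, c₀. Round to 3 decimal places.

c₂ = 0.800, c₁ = 2.446, c₀ = 1.215

Forming AᵀA = [[3714, 568, 90]; [568, 90, 16]; [90, 16, 4]] and Aᵀf = [4470, 694, 116]ᵀ gives AᵀA·[c₂, c₁, c₀]ᵀ = Aᵀf.
Row-reducing yields c₂ = 4/5, c₁ = 159/65, c₀ = 79/65.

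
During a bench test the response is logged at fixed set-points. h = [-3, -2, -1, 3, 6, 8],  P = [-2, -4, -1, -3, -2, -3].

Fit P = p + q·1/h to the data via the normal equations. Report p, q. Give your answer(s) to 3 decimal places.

p = -2.668, q = -0.835

Entries of MᵀM: Σ1 = 6, Σ1/h = -29/24, Σ1/h·1/h = 97/64.
And ΣP = -15, Σ1/h·P = 47/24.
So MᵀM·[p, q]ᵀ = MᵀP: [[6, -29/24]; [-29/24, 97/64]]·[p, q]ᵀ = [-15, 47/24]ᵀ.
Determinant 6·(97/64) − (-29/24)² = 4397/576.
p = ((-15)·(97/64) − (-29/24)·(47/24))/(4397/576) = -11732/4397; q = (6·(47/24) − (-29/24)·(-15))/(4397/576) = -3672/4397.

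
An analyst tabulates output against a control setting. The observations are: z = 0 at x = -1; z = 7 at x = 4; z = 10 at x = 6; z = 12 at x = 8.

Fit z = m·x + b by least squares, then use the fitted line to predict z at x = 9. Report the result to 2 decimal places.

Entries of AᵀA: Σx·x = 117, Σx = 17, Σ1 = 4.
For Aᵀz: Σx·z = 184, Σz = 29.
det = 117·4 − 17² = 179.
m = (184·4 − 17·29)/179 = 243/179; b = (117·29 − 17·184)/179 = 265/179.
At x = 9: ẑ = (243/179)·(9) + (265/179)·(1) = 2452/179.

ẑ = 13.70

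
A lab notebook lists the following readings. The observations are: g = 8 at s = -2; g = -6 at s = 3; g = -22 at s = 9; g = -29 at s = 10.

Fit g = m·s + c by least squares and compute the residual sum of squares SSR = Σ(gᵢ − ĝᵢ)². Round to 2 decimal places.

SSR = 8.48

Setting ∂/∂m … = 0 gives: 194·m + 20·c = -522;  20·m + 4·c = -49.
Eliminating c: 4·(row 1) − 20·(row 2) gives 376·m = 4·(-522) − 20·(-49) = -1108, so m = -277/94.
Then c = ((-49) − 20·(-277/94))/4 = 467/188.
Residuals: -71/188, 67/188, 383/188, -379/188; SSR = 1595/188.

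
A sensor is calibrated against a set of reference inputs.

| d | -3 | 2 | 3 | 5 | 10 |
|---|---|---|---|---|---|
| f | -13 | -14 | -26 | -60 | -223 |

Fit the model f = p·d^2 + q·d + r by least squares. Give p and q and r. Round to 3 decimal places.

p = -2.015, q = -2.002, r = -1.146

The normal system AᵀA·[p, q, r]ᵀ = Aᵀf is [[10803, 1133, 147]; [1133, 147, 17]; [147, 17, 5]]·[p, q, r]ᵀ = [-24207, -2597, -336]ᵀ.
Solving the 3×3 system (Gaussian elimination) gives p = -446323/221476, q = -443355/221476, r = -63471/55369.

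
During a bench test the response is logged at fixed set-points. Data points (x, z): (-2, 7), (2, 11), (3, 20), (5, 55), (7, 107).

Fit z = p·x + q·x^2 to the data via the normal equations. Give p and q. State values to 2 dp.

p = 0.67, q = 2.08

From the data, Σx·x = 91, Σx·x^2 = 495, Σx^2·x^2 = 3139.
For Aᵀz: Σx·z = 1092, Σx^2·z = 6870.
AᵀA·[p, q]ᵀ = Aᵀz becomes [[91, 495]; [495, 3139]]·[p, q]ᵀ = [1092, 6870]ᵀ.
det = 91·3139 − 495² = 40624.
p = (1092·3139 − 495·6870)/40624 = 13569/20312; q = (91·6870 − 495·1092)/40624 = 42315/20312.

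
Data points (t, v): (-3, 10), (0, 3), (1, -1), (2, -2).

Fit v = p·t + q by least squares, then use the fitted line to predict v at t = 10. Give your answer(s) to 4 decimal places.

v̂ = -22.5000

XᵀX·[p, q]ᵀ = Xᵀv reads: 14·p + 0·q = -35;  0·p + 4·q = 10.
Eliminating q: 4·(row 1) − 0·(row 2) gives 56·p = 4·(-35) − 0·10 = -140, so p = -5/2.
Then q = (10 − 0·(-5/2))/4 = 5/2.
At t = 10: v̂ = (-5/2)·(10) + (5/2)·(1) = -45/2.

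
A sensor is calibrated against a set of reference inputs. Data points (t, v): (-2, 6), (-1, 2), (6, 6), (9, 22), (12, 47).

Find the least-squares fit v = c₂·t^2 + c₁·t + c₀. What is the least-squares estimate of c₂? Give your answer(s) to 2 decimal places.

The normal equations are: 28610·c₂ + 2664·c₁ + 266·c₀ = 8792;  2664·c₂ + 266·c₁ + 24·c₀ = 784;  266·c₂ + 24·c₁ + 5·c₀ = 83.
Inverting the 3×3 Gram matrix, [c₂, c₁, c₀]ᵀ = [52107/106693, -206512/106693, -9731/106693]ᵀ.

c₂ = 0.49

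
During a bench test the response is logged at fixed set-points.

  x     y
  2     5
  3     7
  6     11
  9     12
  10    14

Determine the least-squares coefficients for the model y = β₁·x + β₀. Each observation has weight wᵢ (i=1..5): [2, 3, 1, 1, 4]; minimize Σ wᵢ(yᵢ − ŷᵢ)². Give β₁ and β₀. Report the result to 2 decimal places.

AᵀWA·[β₁, β₀]ᵀ = AᵀWy reads: 552·β₁ + 68·β₀ = 817;  68·β₁ + 11·β₀ = 110.
(Σwᵢ·x·x = 552, Σwᵢ·x = 68, Σwᵢ·1 = 11, Σwᵢ·x·y = 817, Σwᵢ·y = 110.)
Δ = 552·11 − 68² = 1448.
β₁ = (817·11 − 68·110)/1448 = 1507/1448; β₀ = (552·110 − 68·817)/1448 = 1291/362.

β₁ = 1.04, β₀ = 3.57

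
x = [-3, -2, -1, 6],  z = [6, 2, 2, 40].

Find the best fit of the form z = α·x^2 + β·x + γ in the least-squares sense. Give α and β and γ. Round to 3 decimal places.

α = 0.838, β = 1.303, γ = 2.025

Entries of AᵀA: Σx^2·x^2 = 1394, Σx^2·x = 180, Σx^2 = 50, Σx·x = 50, Σx = 0, Σ1 = 4.
For Aᵀz: Σx^2·z = 1504, Σx·z = 216, Σz = 50.
So AᵀA·[α, β, γ]ᵀ = Aᵀz: [[1394, 180, 50]; [180, 50, 0]; [50, 0, 4]]·[α, β, γ]ᵀ = [1504, 216, 50]ᵀ.
Row-reducing yields α = 507/605, β = 3942/3025, γ = 245/121.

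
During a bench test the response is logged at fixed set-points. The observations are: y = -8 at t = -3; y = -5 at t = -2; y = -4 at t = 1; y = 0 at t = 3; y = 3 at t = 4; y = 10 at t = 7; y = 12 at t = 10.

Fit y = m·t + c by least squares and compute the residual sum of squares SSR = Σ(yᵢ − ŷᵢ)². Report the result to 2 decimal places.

Entries of XᵀX: Σt·t = 188, Σt = 20, Σ1 = 7.
Moment sums: Σt·y = 232, Σy = 8.
XᵀX·[m, c]ᵀ = Xᵀy becomes [[188, 20]; [20, 7]]·[m, c]ᵀ = [232, 8]ᵀ.
det = 188·7 − 20² = 916.
m = (232·7 − 20·8)/916 = 366/229; c = (188·8 − 20·232)/916 = -784/229.
Residuals: 50/229, 371/229, -498/229, -314/229, 7/229, 512/229, -128/229; SSR = 3342/229.

SSR = 14.59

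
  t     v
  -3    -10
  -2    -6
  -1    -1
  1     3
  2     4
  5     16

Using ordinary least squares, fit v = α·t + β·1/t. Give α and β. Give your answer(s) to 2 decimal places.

α = 3.25, β = -1.49

With design matrix A, AᵀA = [[44, 6]; [6, 1193/450]] and Aᵀv = [134, 233/15]ᵀ.
Δ = 44·(1193/450) − 6² = 18146/225.
α = (134·(1193/450) − 6·(233/15))/(18146/225) = 58961/18146; β = (44·(233/15) − 6·134)/(18146/225) = -13560/9073.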